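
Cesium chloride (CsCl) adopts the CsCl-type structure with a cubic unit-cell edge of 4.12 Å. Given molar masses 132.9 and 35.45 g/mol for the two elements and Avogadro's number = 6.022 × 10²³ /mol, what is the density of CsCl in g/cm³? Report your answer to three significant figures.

The CsCl-type structure contains Z = 1 formula unit per cell; M(CsCl) = 132.9 + 35.45 = 168.35 g/mol.
a³ = (4.120 × 10^-8 cm)³ = 6.993 × 10^-23 cm³.
ρ = 1 × 168.35 / (6.022 × 10²³ × 6.993 × 10^-23) = 3.997 g/cm³.

4.00 g/cm³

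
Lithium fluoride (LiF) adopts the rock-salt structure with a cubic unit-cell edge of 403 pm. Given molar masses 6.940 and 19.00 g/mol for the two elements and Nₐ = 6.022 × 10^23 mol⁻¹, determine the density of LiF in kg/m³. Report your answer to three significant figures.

The rock-salt structure contains Z = 4 formula units per cell; M(LiF) = 6.940 + 19.00 = 25.94 g/mol.
a³ = (4.030 × 10^-8 cm)³ = 6.545 × 10^-23 cm³.
ρ = 4 × 25.94 / (6.022 × 10²³ × 6.545 × 10^-23) = 2.633 g/cm³ = 2630 kg/m³.

2630 kg/m³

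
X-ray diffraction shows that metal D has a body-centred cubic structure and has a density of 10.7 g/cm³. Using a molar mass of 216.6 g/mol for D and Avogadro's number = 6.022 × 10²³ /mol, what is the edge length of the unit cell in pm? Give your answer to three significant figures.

407 pm

With Z = 2 atoms per BCC cell, a³ = Z·M/(N_A·ρ) = 2 × 216.6 / (6.022 × 10²³ × 10.70 g/cm³) = 6.723 × 10^-23 cm³.
a = (6.723 × 10^-23)^(1/3) = 4.066 × 10^-8 cm = 407 pm.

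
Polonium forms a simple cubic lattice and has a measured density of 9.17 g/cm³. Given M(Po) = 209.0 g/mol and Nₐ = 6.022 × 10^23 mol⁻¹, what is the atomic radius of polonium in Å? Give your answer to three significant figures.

1.68 Å

For a simple cubic cell (Z = 1), a³ = Z·M/(N_A·ρ) = 1 × 209.0 / (6.022 × 10²³ × 9.170) = 3.785 × 10^-23 cm³, so a = 3.357 × 10^-8 cm = 3.357 Å.
Atoms touch along the cell edge, so a = 2r, so r = 0.5000 × a = 1.68 Å.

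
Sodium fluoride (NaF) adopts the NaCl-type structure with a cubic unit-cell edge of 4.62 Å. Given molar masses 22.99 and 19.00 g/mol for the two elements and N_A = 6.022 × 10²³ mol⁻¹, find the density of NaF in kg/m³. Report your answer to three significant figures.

The NaCl-type structure contains Z = 4 formula units per cell; M(NaF) = 22.99 + 19.00 = 41.99 g/mol.
a³ = (4.620 × 10^-8 cm)³ = 9.861 × 10^-23 cm³.
ρ = 4 × 41.99 / (6.022 × 10²³ × 9.861 × 10^-23) = 2.828 g/cm³ = 2830 kg/m³.

2830 kg/m³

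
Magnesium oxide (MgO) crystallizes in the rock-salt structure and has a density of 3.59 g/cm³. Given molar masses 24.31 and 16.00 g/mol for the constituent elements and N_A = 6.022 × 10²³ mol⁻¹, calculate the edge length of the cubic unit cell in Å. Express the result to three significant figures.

4.21 Å

M(MgO) = 40.31 g/mol; Z = 4 formula units per cell.
a³ = Z·M/(N_A·ρ) = 4 × 40.31 / (6.022 × 10²³ × 3.59) = 7.458 × 10^-23 cm³, so a = 4.209 × 10^-8 cm = 4.21 Å.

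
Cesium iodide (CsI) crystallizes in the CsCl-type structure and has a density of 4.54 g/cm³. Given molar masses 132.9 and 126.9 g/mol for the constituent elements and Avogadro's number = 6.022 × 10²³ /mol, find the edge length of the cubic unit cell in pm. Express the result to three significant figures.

456 pm

M(CsI) = 259.8 g/mol; Z = 1 formula unit per cell.
a³ = Z·M/(N_A·ρ) = 1 × 259.8 / (6.022 × 10²³ × 4.54) = 9.503 × 10^-23 cm³, so a = 4.563 × 10^-8 cm = 456 pm.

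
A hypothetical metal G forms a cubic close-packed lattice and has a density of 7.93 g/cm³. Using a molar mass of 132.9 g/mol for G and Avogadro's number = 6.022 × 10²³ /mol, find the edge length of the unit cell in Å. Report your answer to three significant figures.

4.81 Å

With Z = 4 atoms per FCC cell, a³ = Z·M/(N_A·ρ) = 4 × 132.9 / (6.022 × 10²³ × 7.930 g/cm³) = 1.113 × 10^-22 cm³.
a = (1.113 × 10^-22)^(1/3) = 4.811 × 10^-8 cm = 4.81 Å.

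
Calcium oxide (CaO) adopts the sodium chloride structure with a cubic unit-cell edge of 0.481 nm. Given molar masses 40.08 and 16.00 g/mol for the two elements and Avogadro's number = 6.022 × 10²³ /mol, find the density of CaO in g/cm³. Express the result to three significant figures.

The sodium chloride structure contains Z = 4 formula units per cell; M(CaO) = 40.08 + 16.00 = 56.08 g/mol.
a³ = (4.810 × 10^-8 cm)³ = 1.113 × 10^-22 cm³.
ρ = 4 × 56.08 / (6.022 × 10²³ × 1.113 × 10^-22) = 3.347 g/cm³.

3.35 g/cm³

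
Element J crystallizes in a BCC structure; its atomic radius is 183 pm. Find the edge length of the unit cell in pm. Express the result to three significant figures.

423 pm

In a BCC lattice, atoms touch along the body diagonal, so √3·a = 4r.
a = 4r/√3 = 4 × 183 / 1.7321 = 423 pm.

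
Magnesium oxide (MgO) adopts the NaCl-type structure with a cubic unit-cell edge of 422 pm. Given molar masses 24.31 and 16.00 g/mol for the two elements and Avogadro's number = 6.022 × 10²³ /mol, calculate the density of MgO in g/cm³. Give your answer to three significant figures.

3.56 g/cm³

The NaCl-type structure contains Z = 4 formula units per cell; M(MgO) = 24.31 + 16.00 = 40.31 g/mol.
a³ = (4.220 × 10^-8 cm)³ = 7.515 × 10^-23 cm³.
ρ = 4 × 40.31 / (6.022 × 10²³ × 7.515 × 10^-23) = 3.563 g/cm³.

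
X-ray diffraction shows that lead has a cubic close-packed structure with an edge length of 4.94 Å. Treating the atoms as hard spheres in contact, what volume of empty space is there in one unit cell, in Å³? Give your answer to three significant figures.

In an FCC lattice atoms touch along the face diagonal, so √2·a = 4r, so r = 0.3536a = 1.747 Å.
V_cell = a³ = 120.6 Å³; V_atoms = 4 × (4/3)πr³ = 89.27 Å³.
Empty space = 120.6 − 89.27 = 31.3 Å³.

31.3 Å³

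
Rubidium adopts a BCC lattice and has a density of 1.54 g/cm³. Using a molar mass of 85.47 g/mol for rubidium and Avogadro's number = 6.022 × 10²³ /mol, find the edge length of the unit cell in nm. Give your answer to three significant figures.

0.569 nm

With Z = 2 atoms per BCC cell, a³ = Z·M/(N_A·ρ) = 2 × 85.47 / (6.022 × 10²³ × 1.540 g/cm³) = 1.843 × 10^-22 cm³.
a = (1.843 × 10^-22)^(1/3) = 5.691 × 10^-8 cm = 0.569 nm.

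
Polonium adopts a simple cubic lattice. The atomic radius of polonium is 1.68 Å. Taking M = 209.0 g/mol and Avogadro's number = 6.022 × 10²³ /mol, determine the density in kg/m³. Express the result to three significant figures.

In a simple cubic lattice, atoms touch along the cell edge, so a = 2r, giving a = 3.360 Å = 3.360 × 10^-8 cm.
With Z = 1, ρ = Z·M/(N_A·a³) = 1 × 209.0 / (6.022 × 10²³ × 3.793 × 10^-23) = 9.149 g/cm³ = 9150 kg/m³.

9150 kg/m³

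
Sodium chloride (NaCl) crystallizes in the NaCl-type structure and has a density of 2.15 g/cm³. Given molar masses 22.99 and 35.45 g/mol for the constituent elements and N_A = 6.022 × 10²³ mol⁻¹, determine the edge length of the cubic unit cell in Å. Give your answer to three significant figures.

M(NaCl) = 58.44 g/mol; Z = 4 formula units per cell.
a³ = Z·M/(N_A·ρ) = 4 × 58.44 / (6.022 × 10²³ × 2.15) = 1.805 × 10^-22 cm³, so a = 5.652 × 10^-8 cm = 5.65 Å.

5.65 Å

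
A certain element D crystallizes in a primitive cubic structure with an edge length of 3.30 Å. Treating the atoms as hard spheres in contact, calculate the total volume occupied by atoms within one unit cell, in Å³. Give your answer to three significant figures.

In a simple cubic lattice atoms touch along the cell edge, so a = 2r, so r = 0.5000a = 1.650 Å.
V_atoms = Z × (4/3)πr³ = 1 × (4/3)π × (1.650)³ = 18.8 Å³.

18.8 Å³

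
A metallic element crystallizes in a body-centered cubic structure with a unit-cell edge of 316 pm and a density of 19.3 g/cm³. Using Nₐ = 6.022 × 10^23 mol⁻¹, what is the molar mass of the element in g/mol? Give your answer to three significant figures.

A BCC cell has Z = 2 atoms; a = 3.160 × 10^-8 cm.
M = ρ·N_A·a³/Z = 19.3 × 6.022 × 10²³ × 3.155 × 10^-23 / 2 = 183 g/mol.

183 g/mol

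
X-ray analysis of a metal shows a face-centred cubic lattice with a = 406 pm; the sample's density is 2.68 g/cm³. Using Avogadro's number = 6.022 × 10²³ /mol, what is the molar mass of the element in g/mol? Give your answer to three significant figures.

An FCC cell has Z = 4 atoms; a = 4.060 × 10^-8 cm.
M = ρ·N_A·a³/Z = 2.68 × 6.022 × 10²³ × 6.692 × 10^-23 / 4 = 27.0 g/mol.

27.0 g/mol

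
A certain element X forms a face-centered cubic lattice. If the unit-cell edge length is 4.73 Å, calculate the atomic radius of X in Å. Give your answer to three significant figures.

1.67 Å

In an FCC lattice, atoms touch along the face diagonal, so √2·a = 4r.
r = √2·a/4 = 1.4142 × 4.73 / 4 = 1.67 Å.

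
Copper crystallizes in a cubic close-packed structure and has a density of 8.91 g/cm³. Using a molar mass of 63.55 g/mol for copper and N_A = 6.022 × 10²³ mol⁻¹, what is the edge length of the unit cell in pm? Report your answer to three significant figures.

362 pm

With Z = 4 atoms per FCC cell, a³ = Z·M/(N_A·ρ) = 4 × 63.55 / (6.022 × 10²³ × 8.910 g/cm³) = 4.738 × 10^-23 cm³.
a = (4.738 × 10^-23)^(1/3) = 3.618 × 10^-8 cm = 362 pm.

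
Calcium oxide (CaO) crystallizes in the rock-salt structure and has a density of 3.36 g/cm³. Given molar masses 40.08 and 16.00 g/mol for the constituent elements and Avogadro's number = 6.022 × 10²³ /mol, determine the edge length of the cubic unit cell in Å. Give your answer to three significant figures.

M(CaO) = 56.08 g/mol; Z = 4 formula units per cell.
a³ = Z·M/(N_A·ρ) = 4 × 56.08 / (6.022 × 10²³ × 3.36) = 1.109 × 10^-22 cm³, so a = 4.804 × 10^-8 cm = 4.80 Å.

4.80 Å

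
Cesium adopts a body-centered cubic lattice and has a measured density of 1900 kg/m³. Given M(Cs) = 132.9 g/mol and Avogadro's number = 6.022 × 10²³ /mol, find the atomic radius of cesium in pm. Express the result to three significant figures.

For a BCC cell (Z = 2), a³ = Z·M/(N_A·ρ) = 2 × 132.9 / (6.022 × 10²³ × 1.900) = 2.323 × 10^-22 cm³, so a = 6.147 × 10^-8 cm = 614.7 pm.
Atoms touch along the body diagonal, so √3·a = 4r, so r = 0.4330 × a = 266 pm.

266 pm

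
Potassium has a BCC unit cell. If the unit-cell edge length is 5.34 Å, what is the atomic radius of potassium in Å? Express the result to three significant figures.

2.31 Å

In a BCC lattice, atoms touch along the body diagonal, so √3·a = 4r.
r = √3·a/4 = 1.7321 × 5.34 / 4 = 2.31 Å.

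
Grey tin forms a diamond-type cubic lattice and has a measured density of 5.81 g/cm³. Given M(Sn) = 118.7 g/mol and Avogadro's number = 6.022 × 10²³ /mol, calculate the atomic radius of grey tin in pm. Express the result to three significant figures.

140 pm

For a diamond cubic cell (Z = 8), a³ = Z·M/(N_A·ρ) = 8 × 118.7 / (6.022 × 10²³ × 5.810) = 2.714 × 10^-22 cm³, so a = 6.475 × 10^-8 cm = 647.5 pm.
Nearest neighbors lie along the body diagonal with √3·a = 8r, so r = 0.2165 × a = 140 pm.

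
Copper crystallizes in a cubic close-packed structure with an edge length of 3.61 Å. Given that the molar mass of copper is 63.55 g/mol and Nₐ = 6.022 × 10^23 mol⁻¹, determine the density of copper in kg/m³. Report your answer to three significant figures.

8970 kg/m³

An FCC unit cell contains Z = 4 atoms.
Cell volume: a³ = (3.61 Å)³ = (3.610 × 10^-8 cm)³ = 4.705 × 10^-23 cm³.
ρ = Z·M/(N_A·a³) = 4 × 63.55 / (6.022 × 10²³ × 4.705 × 10^-23) = 8.972 g/cm³ = 8970 kg/m³.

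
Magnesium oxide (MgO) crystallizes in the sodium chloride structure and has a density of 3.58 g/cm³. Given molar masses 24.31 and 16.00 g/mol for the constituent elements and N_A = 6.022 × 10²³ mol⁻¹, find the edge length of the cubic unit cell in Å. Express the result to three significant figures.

4.21 Å

M(MgO) = 40.31 g/mol; Z = 4 formula units per cell.
a³ = Z·M/(N_A·ρ) = 4 × 40.31 / (6.022 × 10²³ × 3.58) = 7.479 × 10^-23 cm³, so a = 4.213 × 10^-8 cm = 4.21 Å.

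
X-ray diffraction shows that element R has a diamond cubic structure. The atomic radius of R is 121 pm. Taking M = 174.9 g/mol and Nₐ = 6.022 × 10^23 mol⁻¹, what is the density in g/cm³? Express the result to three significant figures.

In a diamond cubic lattice, nearest neighbors lie along the body diagonal with √3·a = 8r, giving a = 558.9 pm = 5.589 × 10^-8 cm.
With Z = 8, ρ = Z·M/(N_A·a³) = 8 × 174.9 / (6.022 × 10²³ × 1.746 × 10^-22) = 13.31 g/cm³.

13.3 g/cm³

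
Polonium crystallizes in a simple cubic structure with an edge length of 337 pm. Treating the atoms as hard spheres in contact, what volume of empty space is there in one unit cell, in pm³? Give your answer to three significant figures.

1.82 × 10^7 pm³

In a simple cubic lattice atoms touch along the cell edge, so a = 2r, so r = 0.5000a = 168.5 pm.
V_cell = a³ = 3.827 × 10^7 pm³; V_atoms = 1 × (4/3)πr³ = 2.004 × 10^7 pm³.
Empty space = 3.827 × 10^7 − 2.004 × 10^7 = 1.82 × 10^7 pm³.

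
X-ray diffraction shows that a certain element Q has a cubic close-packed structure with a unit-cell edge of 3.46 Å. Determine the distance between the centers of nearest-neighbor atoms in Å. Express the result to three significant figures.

2.45 Å

In an FCC structure, atoms touch along the face diagonal, so √2·a = 4r; the nearest-neighbor distance equals 2r = 0.7071·a.
d = 0.7071 × 3.46 = 2.45 Å.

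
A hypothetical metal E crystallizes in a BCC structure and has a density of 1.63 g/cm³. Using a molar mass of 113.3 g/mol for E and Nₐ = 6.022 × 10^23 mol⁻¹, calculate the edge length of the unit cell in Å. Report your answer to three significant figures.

6.13 Å

With Z = 2 atoms per BCC cell, a³ = Z·M/(N_A·ρ) = 2 × 113.3 / (6.022 × 10²³ × 1.630 g/cm³) = 2.309 × 10^-22 cm³.
a = (2.309 × 10^-22)^(1/3) = 6.134 × 10^-8 cm = 6.13 Å.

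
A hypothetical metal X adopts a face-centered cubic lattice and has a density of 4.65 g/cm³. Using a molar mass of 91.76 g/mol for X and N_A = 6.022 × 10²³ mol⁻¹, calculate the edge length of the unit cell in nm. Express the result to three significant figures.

With Z = 4 atoms per FCC cell, a³ = Z·M/(N_A·ρ) = 4 × 91.76 / (6.022 × 10²³ × 4.650 g/cm³) = 1.311 × 10^-22 cm³.
a = (1.311 × 10^-22)^(1/3) = 5.080 × 10^-8 cm = 0.508 nm.

0.508 nm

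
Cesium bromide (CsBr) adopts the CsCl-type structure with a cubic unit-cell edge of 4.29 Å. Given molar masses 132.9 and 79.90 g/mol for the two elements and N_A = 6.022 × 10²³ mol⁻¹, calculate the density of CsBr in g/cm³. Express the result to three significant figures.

4.48 g/cm³

The CsCl-type structure contains Z = 1 formula unit per cell; M(CsBr) = 132.9 + 79.90 = 212.8 g/mol.
a³ = (4.290 × 10^-8 cm)³ = 7.895 × 10^-23 cm³.
ρ = 1 × 212.8 / (6.022 × 10²³ × 7.895 × 10^-23) = 4.476 g/cm³.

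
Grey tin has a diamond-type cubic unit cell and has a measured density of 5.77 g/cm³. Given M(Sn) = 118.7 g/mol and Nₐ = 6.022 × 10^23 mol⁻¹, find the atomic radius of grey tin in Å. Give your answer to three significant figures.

For a diamond cubic cell (Z = 8), a³ = Z·M/(N_A·ρ) = 8 × 118.7 / (6.022 × 10²³ × 5.770) = 2.733 × 10^-22 cm³, so a = 6.489 × 10^-8 cm = 6.489 Å.
Nearest neighbors lie along the body diagonal with √3·a = 8r, so r = 0.2165 × a = 1.41 Å.

1.41 Å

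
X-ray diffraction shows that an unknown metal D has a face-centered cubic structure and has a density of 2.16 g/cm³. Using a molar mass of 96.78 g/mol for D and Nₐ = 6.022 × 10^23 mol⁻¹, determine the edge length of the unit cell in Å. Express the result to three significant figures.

6.68 Å

With Z = 4 atoms per FCC cell, a³ = Z·M/(N_A·ρ) = 4 × 96.78 / (6.022 × 10²³ × 2.160 g/cm³) = 2.976 × 10^-22 cm³.
a = (2.976 × 10^-22)^(1/3) = 6.677 × 10^-8 cm = 6.68 Å.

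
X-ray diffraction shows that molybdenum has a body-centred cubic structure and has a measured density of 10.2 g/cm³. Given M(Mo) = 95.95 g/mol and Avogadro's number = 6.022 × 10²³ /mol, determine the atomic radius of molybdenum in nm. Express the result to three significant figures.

For a BCC cell (Z = 2), a³ = Z·M/(N_A·ρ) = 2 × 95.95 / (6.022 × 10²³ × 10.20) = 3.124 × 10^-23 cm³, so a = 3.150 × 10^-8 cm = 0.3150 nm.
Atoms touch along the body diagonal, so √3·a = 4r, so r = 0.4330 × a = 0.136 nm.

0.136 nm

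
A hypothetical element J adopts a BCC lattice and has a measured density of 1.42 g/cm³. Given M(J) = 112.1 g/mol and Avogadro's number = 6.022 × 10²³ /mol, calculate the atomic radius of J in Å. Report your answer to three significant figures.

For a BCC cell (Z = 2), a³ = Z·M/(N_A·ρ) = 2 × 112.1 / (6.022 × 10²³ × 1.420) = 2.622 × 10^-22 cm³, so a = 6.400 × 10^-8 cm = 6.400 Å.
Atoms touch along the body diagonal, so √3·a = 4r, so r = 0.4330 × a = 2.77 Å.

2.77 Å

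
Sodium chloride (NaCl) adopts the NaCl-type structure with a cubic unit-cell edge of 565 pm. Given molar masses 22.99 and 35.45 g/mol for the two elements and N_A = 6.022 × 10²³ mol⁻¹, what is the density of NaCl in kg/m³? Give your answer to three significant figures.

The NaCl-type structure contains Z = 4 formula units per cell; M(NaCl) = 22.99 + 35.45 = 58.44 g/mol.
a³ = (5.650 × 10^-8 cm)³ = 1.804 × 10^-22 cm³.
ρ = 4 × 58.44 / (6.022 × 10²³ × 1.804 × 10^-22) = 2.152 g/cm³ = 2150 kg/m³.

2150 kg/m³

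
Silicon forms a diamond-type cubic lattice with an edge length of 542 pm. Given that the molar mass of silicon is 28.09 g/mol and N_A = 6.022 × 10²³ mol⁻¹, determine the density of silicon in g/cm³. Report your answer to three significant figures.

A diamond cubic unit cell contains Z = 8 atoms.
Cell volume: a³ = (542 pm)³ = (5.420 × 10^-8 cm)³ = 1.592 × 10^-22 cm³.
ρ = Z·M/(N_A·a³) = 8 × 28.09 / (6.022 × 10²³ × 1.592 × 10^-22) = 2.344 g/cm³.

2.34 g/cm³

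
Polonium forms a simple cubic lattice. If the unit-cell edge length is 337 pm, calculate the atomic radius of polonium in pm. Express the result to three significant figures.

In a simple cubic lattice, atoms touch along the cell edge, so a = 2r.
r = a/2 = 337/2 = 169 pm.

169 pm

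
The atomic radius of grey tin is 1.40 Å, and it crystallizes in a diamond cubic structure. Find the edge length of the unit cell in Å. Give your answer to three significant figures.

6.47 Å

In a diamond cubic lattice, nearest neighbors lie along the body diagonal with √3·a = 8r.
a = 8r/√3 = 8 × 1.40 / 1.7321 = 6.47 Å.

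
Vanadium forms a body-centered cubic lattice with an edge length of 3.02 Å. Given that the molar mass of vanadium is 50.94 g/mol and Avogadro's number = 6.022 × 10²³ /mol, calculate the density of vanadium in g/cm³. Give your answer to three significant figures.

A BCC unit cell contains Z = 2 atoms.
Cell volume: a³ = (3.02 Å)³ = (3.020 × 10^-8 cm)³ = 2.754 × 10^-23 cm³.
ρ = Z·M/(N_A·a³) = 2 × 50.94 / (6.022 × 10²³ × 2.754 × 10^-23) = 6.142 g/cm³.

6.14 g/cm³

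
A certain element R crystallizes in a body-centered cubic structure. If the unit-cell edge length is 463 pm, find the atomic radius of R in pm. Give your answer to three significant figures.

200 pm

In a BCC lattice, atoms touch along the body diagonal, so √3·a = 4r.
r = √3·a/4 = 1.7321 × 463 / 4 = 200 pm.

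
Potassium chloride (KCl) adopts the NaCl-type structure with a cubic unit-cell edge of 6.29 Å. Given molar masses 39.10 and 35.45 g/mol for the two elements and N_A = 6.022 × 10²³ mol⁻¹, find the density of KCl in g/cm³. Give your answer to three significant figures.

1.99 g/cm³

The NaCl-type structure contains Z = 4 formula units per cell; M(KCl) = 39.10 + 35.45 = 74.55 g/mol.
a³ = (6.290 × 10^-8 cm)³ = 2.489 × 10^-22 cm³.
ρ = 4 × 74.55 / (6.022 × 10²³ × 2.489 × 10^-22) = 1.990 g/cm³.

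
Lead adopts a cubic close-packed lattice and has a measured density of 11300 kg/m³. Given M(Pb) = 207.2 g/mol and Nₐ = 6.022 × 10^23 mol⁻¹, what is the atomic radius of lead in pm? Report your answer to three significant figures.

For an FCC cell (Z = 4), a³ = Z·M/(N_A·ρ) = 4 × 207.2 / (6.022 × 10²³ × 11.30) = 1.218 × 10^-22 cm³, so a = 4.957 × 10^-8 cm = 495.7 pm.
Atoms touch along the face diagonal, so √2·a = 4r, so r = 0.3536 × a = 175 pm.

175 pm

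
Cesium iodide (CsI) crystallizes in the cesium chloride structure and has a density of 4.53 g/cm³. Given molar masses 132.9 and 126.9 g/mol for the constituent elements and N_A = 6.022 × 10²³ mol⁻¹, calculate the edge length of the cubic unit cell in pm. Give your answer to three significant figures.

M(CsI) = 259.8 g/mol; Z = 1 formula unit per cell.
a³ = Z·M/(N_A·ρ) = 1 × 259.8 / (6.022 × 10²³ × 4.53) = 9.524 × 10^-23 cm³, so a = 4.567 × 10^-8 cm = 457 pm.

457 pm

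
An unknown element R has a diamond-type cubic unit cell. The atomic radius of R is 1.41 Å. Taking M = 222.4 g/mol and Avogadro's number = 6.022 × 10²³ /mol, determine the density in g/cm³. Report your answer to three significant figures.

10.7 g/cm³

In a diamond cubic lattice, nearest neighbors lie along the body diagonal with √3·a = 8r, giving a = 6.513 Å = 6.513 × 10^-8 cm.
With Z = 8, ρ = Z·M/(N_A·a³) = 8 × 222.4 / (6.022 × 10²³ × 2.762 × 10^-22) = 10.70 g/cm³.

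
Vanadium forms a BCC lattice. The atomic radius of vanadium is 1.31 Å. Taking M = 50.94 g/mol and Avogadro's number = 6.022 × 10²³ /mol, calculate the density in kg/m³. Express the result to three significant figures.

In a BCC lattice, atoms touch along the body diagonal, so √3·a = 4r, giving a = 3.025 Å = 3.025 × 10^-8 cm.
With Z = 2, ρ = Z·M/(N_A·a³) = 2 × 50.94 / (6.022 × 10²³ × 2.769 × 10^-23) = 6.110 g/cm³ = 6110 kg/m³.

6110 kg/m³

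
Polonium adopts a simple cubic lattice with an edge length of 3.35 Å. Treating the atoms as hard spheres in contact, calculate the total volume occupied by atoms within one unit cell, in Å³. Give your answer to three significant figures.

19.7 Å³

In a simple cubic lattice atoms touch along the cell edge, so a = 2r, so r = 0.5000a = 1.675 Å.
V_atoms = Z × (4/3)πr³ = 1 × (4/3)π × (1.675)³ = 19.7 Å³.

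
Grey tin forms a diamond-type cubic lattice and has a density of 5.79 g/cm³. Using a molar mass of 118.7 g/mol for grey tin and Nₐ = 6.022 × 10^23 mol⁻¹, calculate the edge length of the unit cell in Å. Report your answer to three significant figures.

6.48 Å

With Z = 8 atoms per diamond cubic cell, a³ = Z·M/(N_A·ρ) = 8 × 118.7 / (6.022 × 10²³ × 5.790 g/cm³) = 2.723 × 10^-22 cm³.
a = (2.723 × 10^-22)^(1/3) = 6.482 × 10^-8 cm = 6.48 Å.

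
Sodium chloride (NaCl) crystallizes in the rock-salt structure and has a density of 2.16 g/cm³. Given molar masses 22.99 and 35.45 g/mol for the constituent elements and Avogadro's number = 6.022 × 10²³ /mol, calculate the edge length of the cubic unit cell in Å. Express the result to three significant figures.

M(NaCl) = 58.44 g/mol; Z = 4 formula units per cell.
a³ = Z·M/(N_A·ρ) = 4 × 58.44 / (6.022 × 10²³ × 2.16) = 1.797 × 10^-22 cm³, so a = 5.643 × 10^-8 cm = 5.64 Å.

5.64 Å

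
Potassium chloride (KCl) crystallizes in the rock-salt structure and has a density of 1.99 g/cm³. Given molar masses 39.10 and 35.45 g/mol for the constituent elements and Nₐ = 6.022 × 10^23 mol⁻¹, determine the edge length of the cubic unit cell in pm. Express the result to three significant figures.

M(KCl) = 74.55 g/mol; Z = 4 formula units per cell.
a³ = Z·M/(N_A·ρ) = 4 × 74.55 / (6.022 × 10²³ × 1.99) = 2.488 × 10^-22 cm³, so a = 6.290 × 10^-8 cm = 629 pm.

629 pm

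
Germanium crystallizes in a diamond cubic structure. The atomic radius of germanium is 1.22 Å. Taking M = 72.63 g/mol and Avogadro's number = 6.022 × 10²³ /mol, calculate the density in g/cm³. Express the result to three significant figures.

In a diamond cubic lattice, nearest neighbors lie along the body diagonal with √3·a = 8r, giving a = 5.635 Å = 5.635 × 10^-8 cm.
With Z = 8, ρ = Z·M/(N_A·a³) = 8 × 72.63 / (6.022 × 10²³ × 1.789 × 10^-22) = 5.393 g/cm³.

5.39 g/cm³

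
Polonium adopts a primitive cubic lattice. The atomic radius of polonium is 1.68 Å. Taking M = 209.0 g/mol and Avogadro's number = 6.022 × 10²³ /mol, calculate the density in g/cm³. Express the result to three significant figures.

9.15 g/cm³

In a simple cubic lattice, atoms touch along the cell edge, so a = 2r, giving a = 3.360 Å = 3.360 × 10^-8 cm.
With Z = 1, ρ = Z·M/(N_A·a³) = 1 × 209.0 / (6.022 × 10²³ × 3.793 × 10^-23) = 9.149 g/cm³.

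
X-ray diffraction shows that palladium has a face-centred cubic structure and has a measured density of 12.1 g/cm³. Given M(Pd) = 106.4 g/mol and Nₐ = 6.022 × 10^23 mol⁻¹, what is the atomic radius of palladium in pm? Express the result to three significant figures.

137 pm

For an FCC cell (Z = 4), a³ = Z·M/(N_A·ρ) = 4 × 106.4 / (6.022 × 10²³ × 12.10) = 5.841 × 10^-23 cm³, so a = 3.880 × 10^-8 cm = 388.0 pm.
Atoms touch along the face diagonal, so √2·a = 4r, so r = 0.3536 × a = 137 pm.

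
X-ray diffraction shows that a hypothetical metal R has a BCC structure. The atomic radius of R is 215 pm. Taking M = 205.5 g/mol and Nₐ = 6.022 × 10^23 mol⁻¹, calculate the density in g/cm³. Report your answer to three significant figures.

In a BCC lattice, atoms touch along the body diagonal, so √3·a = 4r, giving a = 496.5 pm = 4.965 × 10^-8 cm.
With Z = 2, ρ = Z·M/(N_A·a³) = 2 × 205.5 / (6.022 × 10²³ × 1.224 × 10^-22) = 5.576 g/cm³.

5.58 g/cm³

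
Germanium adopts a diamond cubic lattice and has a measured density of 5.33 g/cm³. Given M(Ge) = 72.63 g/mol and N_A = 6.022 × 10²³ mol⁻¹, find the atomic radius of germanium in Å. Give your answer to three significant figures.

1.22 Å

For a diamond cubic cell (Z = 8), a³ = Z·M/(N_A·ρ) = 8 × 72.63 / (6.022 × 10²³ × 5.330) = 1.810 × 10^-22 cm³, so a = 5.657 × 10^-8 cm = 5.657 Å.
Nearest neighbors lie along the body diagonal with √3·a = 8r, so r = 0.2165 × a = 1.22 Å.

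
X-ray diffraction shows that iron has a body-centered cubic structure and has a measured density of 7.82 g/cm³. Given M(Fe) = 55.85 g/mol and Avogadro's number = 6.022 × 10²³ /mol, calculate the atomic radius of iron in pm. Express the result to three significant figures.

124 pm

For a BCC cell (Z = 2), a³ = Z·M/(N_A·ρ) = 2 × 55.85 / (6.022 × 10²³ × 7.820) = 2.372 × 10^-23 cm³, so a = 2.873 × 10^-8 cm = 287.3 pm.
Atoms touch along the body diagonal, so √3·a = 4r, so r = 0.4330 × a = 124 pm.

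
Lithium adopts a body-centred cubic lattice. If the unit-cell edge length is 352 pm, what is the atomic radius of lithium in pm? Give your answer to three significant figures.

152 pm

In a BCC lattice, atoms touch along the body diagonal, so √3·a = 4r.
r = √3·a/4 = 1.7321 × 352 / 4 = 152 pm.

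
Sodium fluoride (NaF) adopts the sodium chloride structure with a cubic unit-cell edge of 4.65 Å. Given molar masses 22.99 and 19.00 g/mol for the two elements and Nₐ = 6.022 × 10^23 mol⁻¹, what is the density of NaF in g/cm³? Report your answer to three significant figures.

The sodium chloride structure contains Z = 4 formula units per cell; M(NaF) = 22.99 + 19.00 = 41.99 g/mol.
a³ = (4.650 × 10^-8 cm)³ = 1.005 × 10^-22 cm³.
ρ = 4 × 41.99 / (6.022 × 10²³ × 1.005 × 10^-22) = 2.774 g/cm³.

2.77 g/cm³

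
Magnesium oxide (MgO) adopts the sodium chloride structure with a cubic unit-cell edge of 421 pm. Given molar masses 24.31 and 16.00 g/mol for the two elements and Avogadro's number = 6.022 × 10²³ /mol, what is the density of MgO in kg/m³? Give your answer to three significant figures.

3590 kg/m³

The sodium chloride structure contains Z = 4 formula units per cell; M(MgO) = 24.31 + 16.00 = 40.31 g/mol.
a³ = (4.210 × 10^-8 cm)³ = 7.462 × 10^-23 cm³.
ρ = 4 × 40.31 / (6.022 × 10²³ × 7.462 × 10^-23) = 3.588 g/cm³ = 3590 kg/m³.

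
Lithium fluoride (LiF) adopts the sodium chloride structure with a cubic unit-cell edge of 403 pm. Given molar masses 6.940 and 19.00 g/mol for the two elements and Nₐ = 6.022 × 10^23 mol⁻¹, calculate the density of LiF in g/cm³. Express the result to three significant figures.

The sodium chloride structure contains Z = 4 formula units per cell; M(LiF) = 6.940 + 19.00 = 25.94 g/mol.
a³ = (4.030 × 10^-8 cm)³ = 6.545 × 10^-23 cm³.
ρ = 4 × 25.94 / (6.022 × 10²³ × 6.545 × 10^-23) = 2.633 g/cm³.

2.63 g/cm³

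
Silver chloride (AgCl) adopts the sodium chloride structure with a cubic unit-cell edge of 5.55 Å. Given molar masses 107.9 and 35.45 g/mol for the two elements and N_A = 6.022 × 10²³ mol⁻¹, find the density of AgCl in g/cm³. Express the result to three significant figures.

5.57 g/cm³

The sodium chloride structure contains Z = 4 formula units per cell; M(AgCl) = 107.9 + 35.45 = 143.35 g/mol.
a³ = (5.550 × 10^-8 cm)³ = 1.710 × 10^-22 cm³.
ρ = 4 × 143.35 / (6.022 × 10²³ × 1.710 × 10^-22) = 5.570 g/cm³.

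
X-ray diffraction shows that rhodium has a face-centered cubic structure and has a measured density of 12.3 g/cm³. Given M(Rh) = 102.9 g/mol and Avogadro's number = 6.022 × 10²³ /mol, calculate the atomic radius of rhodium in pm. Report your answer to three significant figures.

For an FCC cell (Z = 4), a³ = Z·M/(N_A·ρ) = 4 × 102.9 / (6.022 × 10²³ × 12.30) = 5.557 × 10^-23 cm³, so a = 3.816 × 10^-8 cm = 381.6 pm.
Atoms touch along the face diagonal, so √2·a = 4r, so r = 0.3536 × a = 135 pm.

135 pm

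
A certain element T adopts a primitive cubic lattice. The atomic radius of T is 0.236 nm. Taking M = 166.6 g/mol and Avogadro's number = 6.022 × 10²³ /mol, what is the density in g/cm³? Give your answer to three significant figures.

2.63 g/cm³

In a simple cubic lattice, atoms touch along the cell edge, so a = 2r, giving a = 0.4720 nm = 4.720 × 10^-8 cm.
With Z = 1, ρ = Z·M/(N_A·a³) = 1 × 166.6 / (6.022 × 10²³ × 1.052 × 10^-22) = 2.631 g/cm³.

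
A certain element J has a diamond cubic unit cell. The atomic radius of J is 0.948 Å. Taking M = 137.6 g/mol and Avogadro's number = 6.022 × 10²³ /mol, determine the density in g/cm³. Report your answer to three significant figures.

In a diamond cubic lattice, nearest neighbors lie along the body diagonal with √3·a = 8r, giving a = 4.379 Å = 4.379 × 10^-8 cm.
With Z = 8, ρ = Z·M/(N_A·a³) = 8 × 137.6 / (6.022 × 10²³ × 8.395 × 10^-23) = 21.77 g/cm³.

21.8 g/cm³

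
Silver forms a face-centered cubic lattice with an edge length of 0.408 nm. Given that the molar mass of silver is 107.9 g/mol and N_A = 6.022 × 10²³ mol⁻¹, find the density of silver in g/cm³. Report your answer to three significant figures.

10.6 g/cm³

An FCC unit cell contains Z = 4 atoms.
Cell volume: a³ = (0.408 nm)³ = (4.080 × 10^-8 cm)³ = 6.792 × 10^-23 cm³.
ρ = Z·M/(N_A·a³) = 4 × 107.9 / (6.022 × 10²³ × 6.792 × 10^-23) = 10.55 g/cm³.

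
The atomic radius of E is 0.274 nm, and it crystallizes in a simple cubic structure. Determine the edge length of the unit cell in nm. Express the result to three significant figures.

0.548 nm

In a simple cubic lattice, atoms touch along the cell edge, so a = 2r.
a = 2r = 2 × 0.274 = 0.548 nm.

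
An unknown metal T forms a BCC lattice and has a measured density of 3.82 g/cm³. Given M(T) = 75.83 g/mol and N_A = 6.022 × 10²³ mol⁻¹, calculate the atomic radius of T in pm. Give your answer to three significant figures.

175 pm

For a BCC cell (Z = 2), a³ = Z·M/(N_A·ρ) = 2 × 75.83 / (6.022 × 10²³ × 3.820) = 6.593 × 10^-23 cm³, so a = 4.040 × 10^-8 cm = 404.0 pm.
Atoms touch along the body diagonal, so √3·a = 4r, so r = 0.4330 × a = 175 pm.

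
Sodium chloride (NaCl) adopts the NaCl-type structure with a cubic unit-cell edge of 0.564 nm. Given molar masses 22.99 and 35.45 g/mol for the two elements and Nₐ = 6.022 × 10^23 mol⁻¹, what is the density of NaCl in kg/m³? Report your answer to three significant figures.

2160 kg/m³

The NaCl-type structure contains Z = 4 formula units per cell; M(NaCl) = 22.99 + 35.45 = 58.44 g/mol.
a³ = (5.640 × 10^-8 cm)³ = 1.794 × 10^-22 cm³.
ρ = 4 × 58.44 / (6.022 × 10²³ × 1.794 × 10^-22) = 2.164 g/cm³ = 2160 kg/m³.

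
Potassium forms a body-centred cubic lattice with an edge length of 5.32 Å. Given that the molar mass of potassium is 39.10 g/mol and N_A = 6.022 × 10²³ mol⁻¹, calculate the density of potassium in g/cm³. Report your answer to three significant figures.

A BCC unit cell contains Z = 2 atoms.
Cell volume: a³ = (5.32 Å)³ = (5.320 × 10^-8 cm)³ = 1.506 × 10^-22 cm³.
ρ = Z·M/(N_A·a³) = 2 × 39.10 / (6.022 × 10²³ × 1.506 × 10^-22) = 0.8624 g/cm³.

0.862 g/cm³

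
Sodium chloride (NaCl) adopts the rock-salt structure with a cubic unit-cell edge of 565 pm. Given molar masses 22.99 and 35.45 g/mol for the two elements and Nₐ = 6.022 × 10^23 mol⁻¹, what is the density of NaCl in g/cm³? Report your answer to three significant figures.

The rock-salt structure contains Z = 4 formula units per cell; M(NaCl) = 22.99 + 35.45 = 58.44 g/mol.
a³ = (5.650 × 10^-8 cm)³ = 1.804 × 10^-22 cm³.
ρ = 4 × 58.44 / (6.022 × 10²³ × 1.804 × 10^-22) = 2.152 g/cm³.

2.15 g/cm³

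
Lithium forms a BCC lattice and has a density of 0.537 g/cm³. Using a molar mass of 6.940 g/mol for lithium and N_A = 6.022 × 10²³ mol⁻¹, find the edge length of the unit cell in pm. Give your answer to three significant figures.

350 pm

With Z = 2 atoms per BCC cell, a³ = Z·M/(N_A·ρ) = 2 × 6.940 / (6.022 × 10²³ × 0.5370 g/cm³) = 4.292 × 10^-23 cm³.
a = (4.292 × 10^-23)^(1/3) = 3.501 × 10^-8 cm = 350 pm.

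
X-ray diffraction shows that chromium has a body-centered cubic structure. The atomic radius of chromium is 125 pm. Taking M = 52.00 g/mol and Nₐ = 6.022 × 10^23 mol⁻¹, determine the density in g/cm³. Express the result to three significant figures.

7.18 g/cm³

In a BCC lattice, atoms touch along the body diagonal, so √3·a = 4r, giving a = 288.7 pm = 2.887 × 10^-8 cm.
With Z = 2, ρ = Z·M/(N_A·a³) = 2 × 52.00 / (6.022 × 10²³ × 2.406 × 10^-23) = 7.179 g/cm³.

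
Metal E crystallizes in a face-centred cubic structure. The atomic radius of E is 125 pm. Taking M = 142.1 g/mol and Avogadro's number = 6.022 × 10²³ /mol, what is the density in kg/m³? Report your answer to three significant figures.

In an FCC lattice, atoms touch along the face diagonal, so √2·a = 4r, giving a = 353.6 pm = 3.536 × 10^-8 cm.
With Z = 4, ρ = Z·M/(N_A·a³) = 4 × 142.1 / (6.022 × 10²³ × 4.419 × 10^-23) = 21.36 g/cm³ = 21400 kg/m³.

21400 kg/m³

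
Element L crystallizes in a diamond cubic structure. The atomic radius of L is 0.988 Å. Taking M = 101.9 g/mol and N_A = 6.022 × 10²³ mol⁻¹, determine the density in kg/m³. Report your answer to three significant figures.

In a diamond cubic lattice, nearest neighbors lie along the body diagonal with √3·a = 8r, giving a = 4.563 Å = 4.563 × 10^-8 cm.
With Z = 8, ρ = Z·M/(N_A·a³) = 8 × 101.9 / (6.022 × 10²³ × 9.503 × 10^-23) = 14.25 g/cm³ = 14200 kg/m³.

14200 kg/m³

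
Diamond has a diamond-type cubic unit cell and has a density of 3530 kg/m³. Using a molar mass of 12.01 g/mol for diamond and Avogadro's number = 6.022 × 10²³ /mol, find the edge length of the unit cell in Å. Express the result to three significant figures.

3.56 Å

With Z = 8 atoms per diamond cubic cell, a³ = Z·M/(N_A·ρ) = 8 × 12.01 / (6.022 × 10²³ × 3.530 g/cm³) = 4.520 × 10^-23 cm³.
a = (4.520 × 10^-23)^(1/3) = 3.562 × 10^-8 cm = 3.56 Å.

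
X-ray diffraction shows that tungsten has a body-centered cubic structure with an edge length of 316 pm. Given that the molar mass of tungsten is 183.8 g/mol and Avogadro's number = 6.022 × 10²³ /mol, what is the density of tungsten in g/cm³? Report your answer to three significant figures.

19.3 g/cm³

A BCC unit cell contains Z = 2 atoms.
Cell volume: a³ = (316 pm)³ = (3.160 × 10^-8 cm)³ = 3.155 × 10^-23 cm³.
ρ = Z·M/(N_A·a³) = 2 × 183.8 / (6.022 × 10²³ × 3.155 × 10^-23) = 19.35 g/cm³.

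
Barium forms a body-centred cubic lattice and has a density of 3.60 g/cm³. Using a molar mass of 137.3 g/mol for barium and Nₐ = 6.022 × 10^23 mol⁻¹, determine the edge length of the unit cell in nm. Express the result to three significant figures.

With Z = 2 atoms per BCC cell, a³ = Z·M/(N_A·ρ) = 2 × 137.3 / (6.022 × 10²³ × 3.600 g/cm³) = 1.267 × 10^-22 cm³.
a = (1.267 × 10^-22)^(1/3) = 5.022 × 10^-8 cm = 0.502 nm.

0.502 nm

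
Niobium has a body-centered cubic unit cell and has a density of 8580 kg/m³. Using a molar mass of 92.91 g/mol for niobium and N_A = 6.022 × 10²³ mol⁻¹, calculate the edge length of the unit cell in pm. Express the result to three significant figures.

With Z = 2 atoms per BCC cell, a³ = Z·M/(N_A·ρ) = 2 × 92.91 / (6.022 × 10²³ × 8.580 g/cm³) = 3.596 × 10^-23 cm³.
a = (3.596 × 10^-23)^(1/3) = 3.301 × 10^-8 cm = 330 pm.

330 pm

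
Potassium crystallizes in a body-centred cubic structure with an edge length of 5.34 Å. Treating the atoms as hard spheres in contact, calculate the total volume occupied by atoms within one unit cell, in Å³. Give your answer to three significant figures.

In a BCC lattice atoms touch along the body diagonal, so √3·a = 4r, so r = 0.4330a = 2.312 Å.
V_atoms = Z × (4/3)πr³ = 2 × (4/3)π × (2.312)³ = 104 Å³.

104 Å³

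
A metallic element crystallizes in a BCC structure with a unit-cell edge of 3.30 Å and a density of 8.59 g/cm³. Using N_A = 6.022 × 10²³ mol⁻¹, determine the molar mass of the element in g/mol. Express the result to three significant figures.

A BCC cell has Z = 2 atoms; a = 3.300 × 10^-8 cm.
M = ρ·N_A·a³/Z = 8.59 × 6.022 × 10²³ × 3.594 × 10^-23 / 2 = 92.9 g/mol.

92.9 g/mol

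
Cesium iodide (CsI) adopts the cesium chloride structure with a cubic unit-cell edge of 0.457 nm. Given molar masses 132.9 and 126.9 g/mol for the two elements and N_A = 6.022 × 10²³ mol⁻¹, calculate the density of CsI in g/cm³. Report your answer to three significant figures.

4.52 g/cm³

The cesium chloride structure contains Z = 1 formula unit per cell; M(CsI) = 132.9 + 126.9 = 259.8 g/mol.
a³ = (4.570 × 10^-8 cm)³ = 9.544 × 10^-23 cm³.
ρ = 1 × 259.8 / (6.022 × 10²³ × 9.544 × 10^-23) = 4.520 g/cm³.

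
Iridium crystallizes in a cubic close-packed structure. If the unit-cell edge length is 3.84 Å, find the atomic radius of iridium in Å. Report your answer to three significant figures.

1.36 Å

In an FCC lattice, atoms touch along the face diagonal, so √2·a = 4r.
r = √2·a/4 = 1.4142 × 3.84 / 4 = 1.36 Å.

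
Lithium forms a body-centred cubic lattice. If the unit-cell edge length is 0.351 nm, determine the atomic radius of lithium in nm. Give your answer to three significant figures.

0.152 nm

In a BCC lattice, atoms touch along the body diagonal, so √3·a = 4r.
r = √3·a/4 = 1.7321 × 0.351 / 4 = 0.152 nm.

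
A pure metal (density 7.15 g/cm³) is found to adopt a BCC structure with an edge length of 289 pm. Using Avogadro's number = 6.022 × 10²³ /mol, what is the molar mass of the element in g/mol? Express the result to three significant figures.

A BCC cell has Z = 2 atoms; a = 2.890 × 10^-8 cm.
M = ρ·N_A·a³/Z = 7.15 × 6.022 × 10²³ × 2.414 × 10^-23 / 2 = 52.0 g/mol.

52.0 g/mol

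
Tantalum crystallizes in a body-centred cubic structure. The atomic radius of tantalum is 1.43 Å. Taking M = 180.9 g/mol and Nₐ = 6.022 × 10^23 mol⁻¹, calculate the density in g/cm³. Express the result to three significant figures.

In a BCC lattice, atoms touch along the body diagonal, so √3·a = 4r, giving a = 3.302 Å = 3.302 × 10^-8 cm.
With Z = 2, ρ = Z·M/(N_A·a³) = 2 × 180.9 / (6.022 × 10²³ × 3.602 × 10^-23) = 16.68 g/cm³.

16.7 g/cm³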